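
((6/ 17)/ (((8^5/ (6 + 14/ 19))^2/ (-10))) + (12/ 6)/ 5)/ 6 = 201097141/ 3016458240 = 0.07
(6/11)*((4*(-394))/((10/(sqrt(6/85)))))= -22.84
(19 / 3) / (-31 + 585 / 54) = -38 / 121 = -0.31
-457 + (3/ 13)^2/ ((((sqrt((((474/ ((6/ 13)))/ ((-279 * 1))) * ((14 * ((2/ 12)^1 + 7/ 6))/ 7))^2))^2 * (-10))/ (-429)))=-4010124723967/ 8775345280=-456.98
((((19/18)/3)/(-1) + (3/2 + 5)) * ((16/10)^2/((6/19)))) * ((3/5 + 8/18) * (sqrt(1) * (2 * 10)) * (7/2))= 66410624/18225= 3643.93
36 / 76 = 9 / 19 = 0.47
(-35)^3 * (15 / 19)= -33848.68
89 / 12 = 7.42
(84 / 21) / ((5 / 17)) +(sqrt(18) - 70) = -282 / 5 +3 * sqrt(2) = -52.16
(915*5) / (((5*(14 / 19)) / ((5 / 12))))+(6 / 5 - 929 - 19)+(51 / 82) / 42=-4929219 / 11480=-429.37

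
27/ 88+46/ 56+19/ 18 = 2.18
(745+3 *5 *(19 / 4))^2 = 10660225 / 16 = 666264.06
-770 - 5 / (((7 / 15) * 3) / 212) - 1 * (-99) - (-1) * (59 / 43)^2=-18460086 / 12943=-1426.26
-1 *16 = -16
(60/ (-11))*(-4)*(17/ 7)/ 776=510/ 7469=0.07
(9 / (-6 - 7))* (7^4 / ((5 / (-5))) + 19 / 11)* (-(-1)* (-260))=-4750560 / 11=-431869.09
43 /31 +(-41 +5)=-1073 /31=-34.61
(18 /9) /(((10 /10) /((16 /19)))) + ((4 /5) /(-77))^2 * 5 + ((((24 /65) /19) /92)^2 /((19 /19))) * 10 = 1611894735224 /956755644845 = 1.68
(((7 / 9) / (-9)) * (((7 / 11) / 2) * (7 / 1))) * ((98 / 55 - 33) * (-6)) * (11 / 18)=-588931 / 26730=-22.03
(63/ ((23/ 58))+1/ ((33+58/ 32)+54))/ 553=5192702/ 18073699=0.29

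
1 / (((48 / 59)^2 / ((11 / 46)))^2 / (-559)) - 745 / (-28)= -3645169977073 / 78628257792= -46.36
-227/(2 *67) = -227/134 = -1.69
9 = 9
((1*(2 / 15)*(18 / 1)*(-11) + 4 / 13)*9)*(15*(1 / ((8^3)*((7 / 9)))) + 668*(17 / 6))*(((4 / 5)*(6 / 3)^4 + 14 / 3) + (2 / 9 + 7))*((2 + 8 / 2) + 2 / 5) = -70229454.72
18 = 18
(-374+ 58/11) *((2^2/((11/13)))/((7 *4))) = -52728/847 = -62.25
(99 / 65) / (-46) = -0.03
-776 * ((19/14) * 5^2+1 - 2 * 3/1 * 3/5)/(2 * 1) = -425442/35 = -12155.49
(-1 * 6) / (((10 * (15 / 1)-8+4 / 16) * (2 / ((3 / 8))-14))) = 36 / 7397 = 0.00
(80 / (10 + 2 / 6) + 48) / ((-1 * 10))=-864 / 155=-5.57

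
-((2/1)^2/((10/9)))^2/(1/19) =-6156/25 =-246.24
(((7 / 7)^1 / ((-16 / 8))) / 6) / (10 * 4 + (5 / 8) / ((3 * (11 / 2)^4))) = -14641 / 7027720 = -0.00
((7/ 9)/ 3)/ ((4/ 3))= 0.19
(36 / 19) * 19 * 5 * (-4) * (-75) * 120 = 6480000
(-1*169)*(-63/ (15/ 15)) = 10647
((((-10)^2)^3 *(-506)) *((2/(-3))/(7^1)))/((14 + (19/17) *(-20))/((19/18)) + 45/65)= -4249388000000/636741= -6673652.24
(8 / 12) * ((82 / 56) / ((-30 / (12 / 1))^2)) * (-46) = -3772 / 525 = -7.18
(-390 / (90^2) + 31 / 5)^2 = 2758921 / 72900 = 37.85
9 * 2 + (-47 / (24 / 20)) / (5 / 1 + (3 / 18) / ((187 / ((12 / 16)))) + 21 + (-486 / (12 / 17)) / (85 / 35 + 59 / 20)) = 2112500762 / 114909999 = 18.38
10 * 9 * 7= 630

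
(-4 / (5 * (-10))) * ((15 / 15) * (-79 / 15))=-158 / 375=-0.42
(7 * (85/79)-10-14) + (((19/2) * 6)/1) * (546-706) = -721781/79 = -9136.47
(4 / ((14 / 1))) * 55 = 110 / 7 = 15.71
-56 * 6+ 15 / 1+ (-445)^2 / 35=37358 / 7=5336.86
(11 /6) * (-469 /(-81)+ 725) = 325567 /243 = 1339.78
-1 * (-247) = 247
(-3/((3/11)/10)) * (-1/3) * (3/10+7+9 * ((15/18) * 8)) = 7403/3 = 2467.67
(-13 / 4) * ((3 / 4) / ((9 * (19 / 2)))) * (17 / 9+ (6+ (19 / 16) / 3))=-15509 / 65664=-0.24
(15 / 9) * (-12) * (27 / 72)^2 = -45 / 16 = -2.81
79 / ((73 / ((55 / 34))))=4345 / 2482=1.75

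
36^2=1296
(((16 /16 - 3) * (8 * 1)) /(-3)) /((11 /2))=32 /33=0.97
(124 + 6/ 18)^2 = 139129/ 9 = 15458.78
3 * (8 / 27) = 8 / 9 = 0.89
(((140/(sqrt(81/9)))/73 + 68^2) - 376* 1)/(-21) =-930452/4599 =-202.32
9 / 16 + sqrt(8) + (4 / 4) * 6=2 * sqrt(2) + 105 / 16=9.39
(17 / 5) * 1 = 17 / 5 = 3.40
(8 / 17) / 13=8 / 221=0.04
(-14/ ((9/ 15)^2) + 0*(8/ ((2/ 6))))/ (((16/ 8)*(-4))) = 175/ 36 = 4.86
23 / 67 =0.34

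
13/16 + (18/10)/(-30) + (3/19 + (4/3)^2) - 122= -8160929/68400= -119.31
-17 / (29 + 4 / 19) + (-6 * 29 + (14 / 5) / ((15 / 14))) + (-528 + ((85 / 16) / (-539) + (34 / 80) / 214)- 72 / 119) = -1270725939377 / 1813815850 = -700.58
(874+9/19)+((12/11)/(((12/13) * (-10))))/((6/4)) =2741228/3135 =874.39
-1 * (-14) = 14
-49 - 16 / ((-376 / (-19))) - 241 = -290.81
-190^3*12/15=-5487200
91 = 91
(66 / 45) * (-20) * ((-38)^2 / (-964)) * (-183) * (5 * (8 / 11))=-7046720 / 241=-29239.50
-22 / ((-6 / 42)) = 154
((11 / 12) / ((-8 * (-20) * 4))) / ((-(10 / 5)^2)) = -11 / 30720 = -0.00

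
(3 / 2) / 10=3 / 20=0.15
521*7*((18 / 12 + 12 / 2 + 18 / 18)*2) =61999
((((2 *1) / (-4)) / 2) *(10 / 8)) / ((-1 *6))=5 / 96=0.05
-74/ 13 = -5.69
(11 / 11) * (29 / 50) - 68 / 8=-198 / 25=-7.92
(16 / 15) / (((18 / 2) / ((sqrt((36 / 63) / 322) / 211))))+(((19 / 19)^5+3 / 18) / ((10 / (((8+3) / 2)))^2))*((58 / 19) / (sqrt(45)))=16*sqrt(46) / 4586085+24563*sqrt(5) / 342000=0.16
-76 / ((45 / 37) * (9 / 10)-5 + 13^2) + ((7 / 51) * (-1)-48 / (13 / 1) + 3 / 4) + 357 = 602732879 / 1705236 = 353.46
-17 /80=-0.21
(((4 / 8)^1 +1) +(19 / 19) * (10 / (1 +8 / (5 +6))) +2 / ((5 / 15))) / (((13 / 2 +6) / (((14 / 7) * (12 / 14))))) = 1212 / 665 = 1.82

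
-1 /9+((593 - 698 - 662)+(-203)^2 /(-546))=-842.59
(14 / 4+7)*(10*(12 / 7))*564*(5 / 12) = 42300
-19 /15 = -1.27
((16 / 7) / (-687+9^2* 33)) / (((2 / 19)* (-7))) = -76 / 48657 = -0.00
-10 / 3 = -3.33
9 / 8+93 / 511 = 5343 / 4088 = 1.31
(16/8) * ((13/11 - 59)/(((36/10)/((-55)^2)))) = -291500/3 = -97166.67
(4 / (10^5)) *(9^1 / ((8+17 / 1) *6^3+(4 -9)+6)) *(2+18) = 9 / 6751250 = 0.00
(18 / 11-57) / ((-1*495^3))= 203 / 444720375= 0.00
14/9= 1.56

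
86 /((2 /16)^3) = 44032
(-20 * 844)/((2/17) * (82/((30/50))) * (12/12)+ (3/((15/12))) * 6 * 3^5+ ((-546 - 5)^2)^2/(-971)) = 4179572400/23503389235739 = 0.00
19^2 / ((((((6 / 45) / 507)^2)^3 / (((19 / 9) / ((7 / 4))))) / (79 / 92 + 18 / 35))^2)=47078327608172438301209997761570702621661841696494140625 / 5202448384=9049263756842001241315919000000000000000000000.00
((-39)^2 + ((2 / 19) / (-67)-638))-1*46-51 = 1000576 / 1273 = 786.00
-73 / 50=-1.46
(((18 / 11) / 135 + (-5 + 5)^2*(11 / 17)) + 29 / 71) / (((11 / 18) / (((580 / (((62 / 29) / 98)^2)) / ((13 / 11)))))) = 532643467944 / 750541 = 709679.38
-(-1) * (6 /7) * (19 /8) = 57 /28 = 2.04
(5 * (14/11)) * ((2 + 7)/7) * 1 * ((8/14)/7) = 360/539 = 0.67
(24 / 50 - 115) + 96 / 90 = -8509 / 75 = -113.45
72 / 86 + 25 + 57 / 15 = 29.64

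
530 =530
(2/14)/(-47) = -1/329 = -0.00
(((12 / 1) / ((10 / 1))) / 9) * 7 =14 / 15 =0.93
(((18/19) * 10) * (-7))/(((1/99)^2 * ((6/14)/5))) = -144074700/19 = -7582878.95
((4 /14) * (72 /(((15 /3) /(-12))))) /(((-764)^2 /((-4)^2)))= -1728 /1276835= -0.00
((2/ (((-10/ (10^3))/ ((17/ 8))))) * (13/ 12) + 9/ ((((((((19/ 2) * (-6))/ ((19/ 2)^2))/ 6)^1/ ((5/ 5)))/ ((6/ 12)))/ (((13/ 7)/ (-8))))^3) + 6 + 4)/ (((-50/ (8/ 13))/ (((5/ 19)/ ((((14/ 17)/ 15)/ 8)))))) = 251266845203/ 1214560256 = 206.88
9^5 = 59049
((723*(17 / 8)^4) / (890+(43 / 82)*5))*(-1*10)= -2475813003 / 14990336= -165.16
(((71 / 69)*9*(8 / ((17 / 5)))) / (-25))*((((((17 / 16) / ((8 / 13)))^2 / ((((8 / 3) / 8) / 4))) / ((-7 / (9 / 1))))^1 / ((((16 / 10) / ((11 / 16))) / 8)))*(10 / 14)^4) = 113593033125 / 3166707712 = 35.87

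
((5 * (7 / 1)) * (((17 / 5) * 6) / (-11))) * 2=-1428 / 11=-129.82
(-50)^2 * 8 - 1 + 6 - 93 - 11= 19901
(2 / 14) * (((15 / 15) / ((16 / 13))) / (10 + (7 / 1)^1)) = 13 / 1904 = 0.01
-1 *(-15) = 15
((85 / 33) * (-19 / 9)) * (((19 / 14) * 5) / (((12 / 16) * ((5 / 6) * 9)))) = -122740 / 18711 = -6.56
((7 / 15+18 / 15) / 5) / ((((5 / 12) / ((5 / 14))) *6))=1 / 21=0.05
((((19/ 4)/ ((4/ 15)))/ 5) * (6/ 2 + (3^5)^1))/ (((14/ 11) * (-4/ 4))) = -77121/ 112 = -688.58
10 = 10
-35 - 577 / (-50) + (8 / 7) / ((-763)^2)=-4780189259 / 203759150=-23.46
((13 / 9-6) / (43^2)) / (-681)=41 / 11332521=0.00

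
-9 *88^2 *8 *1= -557568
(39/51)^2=169/289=0.58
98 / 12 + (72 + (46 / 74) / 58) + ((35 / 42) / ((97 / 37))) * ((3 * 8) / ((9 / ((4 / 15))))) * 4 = 227854307 / 2810187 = 81.08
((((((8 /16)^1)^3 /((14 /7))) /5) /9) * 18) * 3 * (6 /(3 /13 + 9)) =39 /800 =0.05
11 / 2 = 5.50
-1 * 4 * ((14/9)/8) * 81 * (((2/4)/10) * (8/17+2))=-1323/170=-7.78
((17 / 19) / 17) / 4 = 0.01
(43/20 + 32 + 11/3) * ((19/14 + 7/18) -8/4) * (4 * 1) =-36304/945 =-38.42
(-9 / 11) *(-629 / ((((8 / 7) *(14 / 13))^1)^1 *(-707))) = -73593 / 124432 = -0.59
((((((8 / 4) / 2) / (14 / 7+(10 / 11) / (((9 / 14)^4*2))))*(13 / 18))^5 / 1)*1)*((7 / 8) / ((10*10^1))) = 86181861193829310282422049 / 110321944247231450314868368179200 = 0.00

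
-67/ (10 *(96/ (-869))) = 58223/ 960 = 60.65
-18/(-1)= 18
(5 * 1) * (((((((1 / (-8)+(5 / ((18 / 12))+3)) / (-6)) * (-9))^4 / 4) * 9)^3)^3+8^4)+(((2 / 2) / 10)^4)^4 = 507432549154953015031361812167192259416631133420051342093940110760483484666259420655041230447749789 / 892029807941224925661428730905934460239216640000000000000000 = 568851561503410329810791600000000000000.00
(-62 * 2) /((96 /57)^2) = -11191 /256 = -43.71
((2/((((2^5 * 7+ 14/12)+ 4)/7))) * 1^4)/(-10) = -42/6875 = -0.01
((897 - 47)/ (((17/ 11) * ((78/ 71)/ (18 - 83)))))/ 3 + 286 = -95051/ 9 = -10561.22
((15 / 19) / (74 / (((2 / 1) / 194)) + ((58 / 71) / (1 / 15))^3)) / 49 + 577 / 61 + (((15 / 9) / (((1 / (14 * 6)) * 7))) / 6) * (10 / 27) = 158769112821026791 / 14847134685559218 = 10.69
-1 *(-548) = 548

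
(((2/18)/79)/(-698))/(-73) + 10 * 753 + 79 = 275661089047/36228294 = 7609.00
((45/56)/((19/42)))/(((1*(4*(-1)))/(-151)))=20385/304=67.06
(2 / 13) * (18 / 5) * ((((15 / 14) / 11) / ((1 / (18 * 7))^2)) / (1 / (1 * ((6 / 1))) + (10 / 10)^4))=104976 / 143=734.10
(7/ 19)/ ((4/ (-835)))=-5845/ 76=-76.91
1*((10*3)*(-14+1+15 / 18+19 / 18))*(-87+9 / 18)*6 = 173000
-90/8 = -45/4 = -11.25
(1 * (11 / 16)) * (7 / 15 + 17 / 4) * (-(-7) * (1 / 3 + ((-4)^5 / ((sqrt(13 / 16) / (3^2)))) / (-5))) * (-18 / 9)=-8367744 * sqrt(13) / 325-21791 / 1440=-92846.92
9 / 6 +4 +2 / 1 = 15 / 2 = 7.50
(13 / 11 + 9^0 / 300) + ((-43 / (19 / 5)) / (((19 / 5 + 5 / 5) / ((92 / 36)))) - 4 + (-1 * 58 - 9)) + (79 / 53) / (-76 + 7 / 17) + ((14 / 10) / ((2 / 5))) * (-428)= -24194402978233 / 15372660600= -1573.86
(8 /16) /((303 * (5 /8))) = 4 /1515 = 0.00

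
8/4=2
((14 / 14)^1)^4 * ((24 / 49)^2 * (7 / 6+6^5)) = 4479648 / 2401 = 1865.74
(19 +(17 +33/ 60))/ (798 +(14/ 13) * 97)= 9503/ 234640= 0.04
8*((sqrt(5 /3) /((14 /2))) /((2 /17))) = 68*sqrt(15) /21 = 12.54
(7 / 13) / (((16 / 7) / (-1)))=-49 / 208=-0.24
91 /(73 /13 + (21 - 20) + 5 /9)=10647 /839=12.69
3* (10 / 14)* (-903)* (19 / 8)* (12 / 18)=-12255 / 4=-3063.75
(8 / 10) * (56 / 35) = 32 / 25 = 1.28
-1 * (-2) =2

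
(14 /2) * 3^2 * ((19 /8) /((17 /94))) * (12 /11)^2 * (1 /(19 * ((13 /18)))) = 71.75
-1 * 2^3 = -8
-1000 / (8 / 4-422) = 50 / 21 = 2.38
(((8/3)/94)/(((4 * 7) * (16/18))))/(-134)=-3/352688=-0.00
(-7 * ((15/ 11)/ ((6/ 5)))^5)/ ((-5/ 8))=13671875/ 644204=21.22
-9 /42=-3 /14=-0.21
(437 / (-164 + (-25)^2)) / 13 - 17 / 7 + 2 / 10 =-452159 / 209755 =-2.16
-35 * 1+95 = 60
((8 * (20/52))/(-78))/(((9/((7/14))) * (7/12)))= -40/10647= -0.00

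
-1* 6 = -6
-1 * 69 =-69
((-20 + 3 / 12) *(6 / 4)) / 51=-79 / 136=-0.58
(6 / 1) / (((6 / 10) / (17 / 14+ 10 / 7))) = 185 / 7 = 26.43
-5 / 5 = -1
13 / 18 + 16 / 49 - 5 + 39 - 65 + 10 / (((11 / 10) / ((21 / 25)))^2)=-12870589 / 533610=-24.12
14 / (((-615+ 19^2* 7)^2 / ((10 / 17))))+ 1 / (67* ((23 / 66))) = 1025490127 / 23942381392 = 0.04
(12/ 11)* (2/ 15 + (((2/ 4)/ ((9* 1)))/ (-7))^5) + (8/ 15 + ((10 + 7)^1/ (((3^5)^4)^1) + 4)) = 120642777591797569/ 25785049588147080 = 4.68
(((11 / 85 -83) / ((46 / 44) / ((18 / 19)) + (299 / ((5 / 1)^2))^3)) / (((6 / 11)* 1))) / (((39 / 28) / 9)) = -1342410300000 / 2340890372509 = -0.57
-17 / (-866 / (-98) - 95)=833 / 4222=0.20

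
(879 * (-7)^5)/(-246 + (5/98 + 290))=-482596198/1439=-335369.14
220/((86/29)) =3190/43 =74.19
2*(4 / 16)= 1 / 2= 0.50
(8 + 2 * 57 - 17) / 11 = 105 / 11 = 9.55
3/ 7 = 0.43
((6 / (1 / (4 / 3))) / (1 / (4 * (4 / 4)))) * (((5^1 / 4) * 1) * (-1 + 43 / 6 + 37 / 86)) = 263.88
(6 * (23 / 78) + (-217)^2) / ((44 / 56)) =8570520 / 143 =59933.71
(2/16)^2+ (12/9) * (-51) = -4351/64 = -67.98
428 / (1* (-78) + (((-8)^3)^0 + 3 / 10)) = -4280 / 767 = -5.58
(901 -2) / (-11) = -81.73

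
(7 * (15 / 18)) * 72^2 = 30240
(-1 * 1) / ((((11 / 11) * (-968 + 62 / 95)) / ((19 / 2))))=1805 / 183796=0.01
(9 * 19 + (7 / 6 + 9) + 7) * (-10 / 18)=-5645 / 54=-104.54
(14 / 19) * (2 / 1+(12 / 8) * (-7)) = -119 / 19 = -6.26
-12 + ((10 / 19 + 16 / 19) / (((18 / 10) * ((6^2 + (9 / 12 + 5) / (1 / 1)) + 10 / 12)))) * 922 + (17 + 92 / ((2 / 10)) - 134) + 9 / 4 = 40744051 / 116508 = 349.71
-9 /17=-0.53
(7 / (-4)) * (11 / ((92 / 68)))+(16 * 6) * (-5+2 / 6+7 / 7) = -33693 / 92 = -366.23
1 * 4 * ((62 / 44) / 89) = 62 / 979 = 0.06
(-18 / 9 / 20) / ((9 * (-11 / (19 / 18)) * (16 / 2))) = 0.00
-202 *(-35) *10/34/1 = 35350/17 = 2079.41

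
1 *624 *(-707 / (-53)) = 441168 / 53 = 8323.92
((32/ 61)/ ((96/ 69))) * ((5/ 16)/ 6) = 115/ 5856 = 0.02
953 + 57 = 1010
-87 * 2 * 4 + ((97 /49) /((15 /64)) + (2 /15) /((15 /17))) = -7578614 /11025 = -687.40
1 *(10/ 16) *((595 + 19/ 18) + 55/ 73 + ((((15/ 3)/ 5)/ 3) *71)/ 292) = 7843135/ 21024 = 373.06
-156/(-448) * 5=195/112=1.74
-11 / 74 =-0.15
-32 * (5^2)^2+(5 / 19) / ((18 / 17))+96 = -6807083 / 342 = -19903.75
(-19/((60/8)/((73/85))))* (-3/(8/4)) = 1387/425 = 3.26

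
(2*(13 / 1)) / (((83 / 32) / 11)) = 9152 / 83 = 110.27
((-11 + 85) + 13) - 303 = -216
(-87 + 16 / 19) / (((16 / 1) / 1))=-1637 / 304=-5.38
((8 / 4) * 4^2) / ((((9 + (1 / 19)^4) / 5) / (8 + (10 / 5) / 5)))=87575712 / 586445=149.33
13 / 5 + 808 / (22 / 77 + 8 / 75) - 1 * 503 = 802794 / 515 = 1558.82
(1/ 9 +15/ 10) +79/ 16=943/ 144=6.55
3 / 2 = 1.50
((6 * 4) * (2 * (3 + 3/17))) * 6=15552/17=914.82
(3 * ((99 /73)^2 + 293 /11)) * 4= 20030496 /58619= 341.71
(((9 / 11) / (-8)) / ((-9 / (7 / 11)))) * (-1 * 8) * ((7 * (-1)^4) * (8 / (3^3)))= -392 / 3267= -0.12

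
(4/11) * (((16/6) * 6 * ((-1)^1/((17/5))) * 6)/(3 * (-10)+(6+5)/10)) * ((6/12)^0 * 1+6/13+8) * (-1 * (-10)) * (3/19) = 70848000/13348621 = 5.31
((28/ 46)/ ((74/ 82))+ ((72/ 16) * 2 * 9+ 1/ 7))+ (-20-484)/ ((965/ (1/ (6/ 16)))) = 462321282/ 5748505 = 80.42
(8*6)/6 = 8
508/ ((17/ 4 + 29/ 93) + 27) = 188976/ 11741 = 16.10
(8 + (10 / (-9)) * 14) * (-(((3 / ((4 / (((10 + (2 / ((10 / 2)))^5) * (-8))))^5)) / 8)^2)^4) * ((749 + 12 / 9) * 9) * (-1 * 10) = -28446155817412405554600658753356105767237355638987920117989048320148697044579679227630005164469480934445444109453815549324733321417268578065680638248982228825897124289911689097418999617187479552 / 12446030555722283414288128107560248481180504337442334266202233229579397668070766882367889646251427233913933179110244964249432086944580078125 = -2285560499795959492825297000000000000000000000000000000.00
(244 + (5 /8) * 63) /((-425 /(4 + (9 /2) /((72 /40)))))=-29471 /6800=-4.33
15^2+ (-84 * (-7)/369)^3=426224611/1860867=229.05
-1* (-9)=9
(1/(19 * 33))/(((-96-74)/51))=-1/2090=-0.00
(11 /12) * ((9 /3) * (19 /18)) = 209 /72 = 2.90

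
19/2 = 9.50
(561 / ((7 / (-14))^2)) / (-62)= -1122 / 31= -36.19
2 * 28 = 56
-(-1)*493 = 493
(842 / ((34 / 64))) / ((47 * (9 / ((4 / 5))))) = 107776 / 35955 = 3.00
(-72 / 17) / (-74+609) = -72 / 9095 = -0.01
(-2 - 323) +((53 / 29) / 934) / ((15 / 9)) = -44014591 / 135430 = -325.00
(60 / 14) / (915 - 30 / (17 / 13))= 34 / 7077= 0.00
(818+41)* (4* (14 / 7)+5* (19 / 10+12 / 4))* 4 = 111670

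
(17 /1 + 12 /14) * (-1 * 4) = -71.43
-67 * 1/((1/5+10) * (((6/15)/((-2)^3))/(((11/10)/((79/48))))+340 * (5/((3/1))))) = -117920/10171457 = -0.01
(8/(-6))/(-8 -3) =4/33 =0.12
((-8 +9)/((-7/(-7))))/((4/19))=19/4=4.75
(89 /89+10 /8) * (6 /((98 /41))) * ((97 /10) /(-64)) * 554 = -29743983 /62720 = -474.23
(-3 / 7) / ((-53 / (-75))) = -225 / 371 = -0.61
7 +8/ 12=23/ 3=7.67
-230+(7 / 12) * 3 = -913 / 4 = -228.25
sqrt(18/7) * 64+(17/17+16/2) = 9+192 * sqrt(14)/7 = 111.63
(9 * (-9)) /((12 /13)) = -351 /4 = -87.75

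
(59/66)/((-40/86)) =-2537/1320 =-1.92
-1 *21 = -21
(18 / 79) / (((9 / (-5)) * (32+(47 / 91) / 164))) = -29848 / 7546317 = -0.00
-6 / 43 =-0.14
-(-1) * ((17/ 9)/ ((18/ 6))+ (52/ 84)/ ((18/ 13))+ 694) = 262739/ 378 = 695.08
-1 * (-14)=14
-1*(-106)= 106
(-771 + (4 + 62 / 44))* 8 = -67372 / 11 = -6124.73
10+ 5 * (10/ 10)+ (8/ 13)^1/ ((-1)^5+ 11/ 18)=1221/ 91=13.42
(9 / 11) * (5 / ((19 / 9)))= 405 / 209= 1.94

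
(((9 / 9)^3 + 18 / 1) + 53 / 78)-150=-10165 / 78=-130.32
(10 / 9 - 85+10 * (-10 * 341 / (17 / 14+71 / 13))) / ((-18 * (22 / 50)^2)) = 788515625 / 529254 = 1489.86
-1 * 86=-86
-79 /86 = -0.92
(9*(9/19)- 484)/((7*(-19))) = 9115/2527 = 3.61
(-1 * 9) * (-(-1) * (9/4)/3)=-27/4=-6.75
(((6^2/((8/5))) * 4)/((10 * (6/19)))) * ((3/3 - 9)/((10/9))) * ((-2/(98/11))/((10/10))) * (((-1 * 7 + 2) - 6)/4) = -62073/490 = -126.68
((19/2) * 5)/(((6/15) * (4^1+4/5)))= 2375/96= 24.74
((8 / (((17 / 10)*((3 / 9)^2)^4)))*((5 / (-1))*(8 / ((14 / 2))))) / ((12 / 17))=-1749600 / 7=-249942.86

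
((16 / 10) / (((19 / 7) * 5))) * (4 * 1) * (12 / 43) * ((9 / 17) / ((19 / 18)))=435456 / 6597275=0.07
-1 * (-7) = 7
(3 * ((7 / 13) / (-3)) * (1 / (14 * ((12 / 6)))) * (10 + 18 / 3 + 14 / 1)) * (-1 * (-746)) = -5595 / 13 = -430.38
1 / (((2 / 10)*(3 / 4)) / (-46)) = -920 / 3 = -306.67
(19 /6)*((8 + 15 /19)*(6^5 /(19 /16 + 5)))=384768 /11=34978.91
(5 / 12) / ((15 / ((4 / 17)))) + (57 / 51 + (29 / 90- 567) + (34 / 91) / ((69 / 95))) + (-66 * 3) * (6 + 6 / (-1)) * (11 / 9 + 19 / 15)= -1809419321 / 3202290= -565.04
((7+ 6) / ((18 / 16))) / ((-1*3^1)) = -104 / 27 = -3.85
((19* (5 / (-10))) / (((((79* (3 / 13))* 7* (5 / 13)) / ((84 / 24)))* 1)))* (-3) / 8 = 3211 / 12640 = 0.25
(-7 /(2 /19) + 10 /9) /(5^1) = -1177 /90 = -13.08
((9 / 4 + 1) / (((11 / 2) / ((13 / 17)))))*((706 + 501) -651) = 46982 / 187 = 251.24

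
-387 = -387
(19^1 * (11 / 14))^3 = 3327.01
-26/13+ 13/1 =11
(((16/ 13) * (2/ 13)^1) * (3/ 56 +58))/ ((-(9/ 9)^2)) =-13004/ 1183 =-10.99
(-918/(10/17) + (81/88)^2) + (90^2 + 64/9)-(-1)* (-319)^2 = 37743296717/348480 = 108308.36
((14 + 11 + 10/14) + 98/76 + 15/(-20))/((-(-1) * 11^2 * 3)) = 13967/193116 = 0.07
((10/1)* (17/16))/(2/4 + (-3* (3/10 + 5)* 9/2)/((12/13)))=-850/6161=-0.14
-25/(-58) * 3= 75/58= 1.29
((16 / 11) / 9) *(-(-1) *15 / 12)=20 / 99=0.20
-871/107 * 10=-8710/107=-81.40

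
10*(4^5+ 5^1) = 10290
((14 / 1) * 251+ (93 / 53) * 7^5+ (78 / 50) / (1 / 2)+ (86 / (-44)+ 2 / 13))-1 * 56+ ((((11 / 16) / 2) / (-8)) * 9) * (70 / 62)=49546663106757 / 1503673600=32950.41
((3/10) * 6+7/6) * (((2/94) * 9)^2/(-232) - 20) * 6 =-356.00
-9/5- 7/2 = -53/10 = -5.30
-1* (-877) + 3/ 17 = 14912/ 17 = 877.18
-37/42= -0.88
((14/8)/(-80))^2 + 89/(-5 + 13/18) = -164041027/7884800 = -20.80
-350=-350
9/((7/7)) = 9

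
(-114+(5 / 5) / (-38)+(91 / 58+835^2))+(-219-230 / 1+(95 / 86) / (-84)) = 696663.53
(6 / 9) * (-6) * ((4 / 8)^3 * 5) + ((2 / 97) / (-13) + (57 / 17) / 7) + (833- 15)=244889507 / 300118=815.98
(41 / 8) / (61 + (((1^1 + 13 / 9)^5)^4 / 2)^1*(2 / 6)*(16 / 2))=1495392851464002242523 / 22573761756787161473998093496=0.00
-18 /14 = -1.29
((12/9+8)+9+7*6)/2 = 181/6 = 30.17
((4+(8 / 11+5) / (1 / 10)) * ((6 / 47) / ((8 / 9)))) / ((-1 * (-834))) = 0.01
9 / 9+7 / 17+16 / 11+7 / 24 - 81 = -349355 / 4488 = -77.84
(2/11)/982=1/5401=0.00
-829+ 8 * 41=-501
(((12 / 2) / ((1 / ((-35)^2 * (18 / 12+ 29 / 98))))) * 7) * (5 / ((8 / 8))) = 462000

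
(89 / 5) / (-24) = -89 / 120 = -0.74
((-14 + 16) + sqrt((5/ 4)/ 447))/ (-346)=-0.01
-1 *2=-2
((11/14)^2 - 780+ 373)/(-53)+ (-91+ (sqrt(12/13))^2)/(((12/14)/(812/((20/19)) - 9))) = -162281199071/2025660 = -80112.75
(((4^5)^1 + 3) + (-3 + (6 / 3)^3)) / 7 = 1032 / 7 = 147.43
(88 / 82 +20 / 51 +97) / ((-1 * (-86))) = 205891 / 179826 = 1.14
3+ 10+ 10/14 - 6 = 54/7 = 7.71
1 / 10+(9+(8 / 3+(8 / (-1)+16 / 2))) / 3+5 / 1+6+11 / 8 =5891 / 360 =16.36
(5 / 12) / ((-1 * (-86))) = 5 / 1032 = 0.00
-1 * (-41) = 41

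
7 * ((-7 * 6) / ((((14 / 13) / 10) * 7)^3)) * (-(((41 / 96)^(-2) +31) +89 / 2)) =224310679125 / 4036081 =55576.36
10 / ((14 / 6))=30 / 7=4.29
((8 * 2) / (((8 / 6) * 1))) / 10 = 1.20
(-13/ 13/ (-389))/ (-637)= -1/ 247793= -0.00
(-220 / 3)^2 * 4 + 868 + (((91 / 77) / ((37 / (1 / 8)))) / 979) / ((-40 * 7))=179767203024523 / 8032812480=22379.11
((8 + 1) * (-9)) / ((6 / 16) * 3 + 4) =-648 / 41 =-15.80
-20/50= -2/5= -0.40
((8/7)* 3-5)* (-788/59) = 8668/413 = 20.99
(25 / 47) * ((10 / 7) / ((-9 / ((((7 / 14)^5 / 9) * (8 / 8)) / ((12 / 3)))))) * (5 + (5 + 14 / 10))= -475 / 568512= -0.00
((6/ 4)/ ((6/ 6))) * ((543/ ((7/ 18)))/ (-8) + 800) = 52539/ 56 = 938.20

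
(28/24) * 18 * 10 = 210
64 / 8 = 8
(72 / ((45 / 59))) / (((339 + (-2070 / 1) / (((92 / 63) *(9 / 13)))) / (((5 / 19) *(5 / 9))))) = -4720 / 584307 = -0.01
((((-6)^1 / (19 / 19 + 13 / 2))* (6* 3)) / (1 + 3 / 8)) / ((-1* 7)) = 576 / 385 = 1.50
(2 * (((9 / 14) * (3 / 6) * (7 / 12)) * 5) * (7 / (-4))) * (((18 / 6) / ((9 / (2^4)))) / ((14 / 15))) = -75 / 4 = -18.75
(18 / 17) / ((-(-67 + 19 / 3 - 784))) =27 / 21539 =0.00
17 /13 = 1.31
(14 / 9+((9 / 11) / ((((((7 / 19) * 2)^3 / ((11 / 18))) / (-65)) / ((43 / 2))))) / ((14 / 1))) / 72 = -1.71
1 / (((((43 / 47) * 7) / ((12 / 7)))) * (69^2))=188 / 3343809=0.00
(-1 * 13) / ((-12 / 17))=18.42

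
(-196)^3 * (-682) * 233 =1196488447616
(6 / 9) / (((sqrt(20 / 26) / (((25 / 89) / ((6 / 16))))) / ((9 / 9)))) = 40 * sqrt(130) / 801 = 0.57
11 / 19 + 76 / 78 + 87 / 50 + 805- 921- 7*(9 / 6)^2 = -9518641 / 74100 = -128.46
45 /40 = 9 /8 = 1.12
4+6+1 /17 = 171 /17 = 10.06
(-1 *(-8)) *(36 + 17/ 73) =21160/ 73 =289.86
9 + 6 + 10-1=24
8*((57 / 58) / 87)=0.09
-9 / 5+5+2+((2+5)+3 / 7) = 442 / 35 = 12.63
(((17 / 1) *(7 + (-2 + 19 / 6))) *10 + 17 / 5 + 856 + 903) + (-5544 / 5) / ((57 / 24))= 764903 / 285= 2683.87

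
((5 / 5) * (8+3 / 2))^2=90.25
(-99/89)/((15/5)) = -33/89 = -0.37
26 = 26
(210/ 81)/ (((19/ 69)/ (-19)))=-1610/ 9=-178.89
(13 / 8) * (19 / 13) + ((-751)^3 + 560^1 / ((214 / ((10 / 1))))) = -362571402423 / 856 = -423564722.46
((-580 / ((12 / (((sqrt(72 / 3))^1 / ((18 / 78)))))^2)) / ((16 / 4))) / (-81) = 24505 / 4374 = 5.60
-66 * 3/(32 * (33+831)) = -11/1536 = -0.01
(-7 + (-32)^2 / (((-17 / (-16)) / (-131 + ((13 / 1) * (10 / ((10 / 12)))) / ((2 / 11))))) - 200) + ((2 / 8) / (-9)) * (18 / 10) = 238152963 / 340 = 700449.89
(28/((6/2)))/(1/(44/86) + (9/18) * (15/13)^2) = 52052/14613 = 3.56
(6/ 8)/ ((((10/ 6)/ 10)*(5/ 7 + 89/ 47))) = 987/ 572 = 1.73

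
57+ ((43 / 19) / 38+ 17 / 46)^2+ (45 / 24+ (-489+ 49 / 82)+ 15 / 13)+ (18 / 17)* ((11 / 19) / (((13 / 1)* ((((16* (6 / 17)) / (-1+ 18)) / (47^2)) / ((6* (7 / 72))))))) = -576796700776161 / 2351674764608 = -245.27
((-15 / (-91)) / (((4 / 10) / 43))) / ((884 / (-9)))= -29025 / 160888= -0.18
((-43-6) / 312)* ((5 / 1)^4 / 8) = -30625 / 2496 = -12.27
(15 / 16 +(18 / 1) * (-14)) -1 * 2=-4049 / 16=-253.06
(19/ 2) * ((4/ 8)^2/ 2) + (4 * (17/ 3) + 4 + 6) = 1625/ 48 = 33.85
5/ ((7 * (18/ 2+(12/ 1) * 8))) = 1/ 147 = 0.01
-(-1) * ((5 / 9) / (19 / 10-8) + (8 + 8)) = 15.91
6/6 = 1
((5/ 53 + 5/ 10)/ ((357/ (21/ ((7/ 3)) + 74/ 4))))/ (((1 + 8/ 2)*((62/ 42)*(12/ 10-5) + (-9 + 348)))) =3465/ 126161624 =0.00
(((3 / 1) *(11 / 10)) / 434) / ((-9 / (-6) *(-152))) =-11 / 329840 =-0.00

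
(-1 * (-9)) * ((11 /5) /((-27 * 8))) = -11 /120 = -0.09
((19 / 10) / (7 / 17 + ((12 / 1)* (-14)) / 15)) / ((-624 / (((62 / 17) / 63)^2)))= 18259 / 19304295192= 0.00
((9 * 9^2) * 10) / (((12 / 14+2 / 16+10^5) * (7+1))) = 0.01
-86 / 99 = -0.87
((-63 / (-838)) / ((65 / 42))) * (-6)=-7938 / 27235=-0.29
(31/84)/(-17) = -31/1428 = -0.02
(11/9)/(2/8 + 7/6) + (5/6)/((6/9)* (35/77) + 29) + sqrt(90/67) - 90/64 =-812849/1578144 + 3* sqrt(670)/67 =0.64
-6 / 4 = -3 / 2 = -1.50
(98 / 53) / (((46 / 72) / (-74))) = -261072 / 1219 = -214.17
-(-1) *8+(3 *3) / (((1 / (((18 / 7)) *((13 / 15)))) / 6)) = 4492 / 35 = 128.34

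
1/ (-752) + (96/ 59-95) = -4142827/ 44368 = -93.37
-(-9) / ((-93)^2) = 1 / 961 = 0.00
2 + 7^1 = 9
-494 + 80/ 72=-4436/ 9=-492.89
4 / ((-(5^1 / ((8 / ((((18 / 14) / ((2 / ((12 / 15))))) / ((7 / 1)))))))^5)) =-1157018619904 / 59049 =-19594211.92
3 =3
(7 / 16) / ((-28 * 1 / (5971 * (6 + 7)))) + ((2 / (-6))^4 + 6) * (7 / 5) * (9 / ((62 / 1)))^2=-372923971 / 307520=-1212.68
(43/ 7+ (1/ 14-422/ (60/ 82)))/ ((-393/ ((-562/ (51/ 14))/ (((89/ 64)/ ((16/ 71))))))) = -68948641792/ 1899775755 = -36.29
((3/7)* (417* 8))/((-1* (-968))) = 1251/847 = 1.48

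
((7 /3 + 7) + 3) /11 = 37 /33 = 1.12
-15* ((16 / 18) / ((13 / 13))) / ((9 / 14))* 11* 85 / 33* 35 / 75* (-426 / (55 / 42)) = 89212.34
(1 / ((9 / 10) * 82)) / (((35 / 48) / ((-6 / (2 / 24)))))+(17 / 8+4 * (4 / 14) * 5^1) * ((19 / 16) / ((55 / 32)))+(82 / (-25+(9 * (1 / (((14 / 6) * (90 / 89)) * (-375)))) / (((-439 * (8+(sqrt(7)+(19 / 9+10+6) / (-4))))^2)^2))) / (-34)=221363858365262391156870240000000 * sqrt(7) / 517323118857357992212900908072715683930159716273+136362314665855084357587017609864807005195840503476273 / 32663781724653583628322563335711268283350284485477220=4.17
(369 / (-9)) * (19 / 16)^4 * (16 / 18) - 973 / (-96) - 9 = -5259449 / 73728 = -71.34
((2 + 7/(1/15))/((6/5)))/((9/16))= 4280/27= 158.52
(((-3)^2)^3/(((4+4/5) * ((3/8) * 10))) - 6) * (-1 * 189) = -13041/2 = -6520.50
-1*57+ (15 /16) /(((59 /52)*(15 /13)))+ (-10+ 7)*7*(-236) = 1156333 /236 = 4899.72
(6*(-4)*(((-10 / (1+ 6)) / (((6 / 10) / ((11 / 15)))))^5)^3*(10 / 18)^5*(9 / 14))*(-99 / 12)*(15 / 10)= -71796452911831501562500000000000000 / 1662694864564918452686842106907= -43180.78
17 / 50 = 0.34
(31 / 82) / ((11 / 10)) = 155 / 451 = 0.34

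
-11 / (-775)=11 / 775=0.01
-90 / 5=-18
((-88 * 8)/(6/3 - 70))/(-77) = -16/119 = -0.13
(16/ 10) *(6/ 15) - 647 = -16159/ 25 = -646.36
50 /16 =25 /8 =3.12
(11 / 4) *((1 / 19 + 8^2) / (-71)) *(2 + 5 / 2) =-120483 / 10792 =-11.16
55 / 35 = 1.57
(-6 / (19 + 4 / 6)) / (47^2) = -18 / 130331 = -0.00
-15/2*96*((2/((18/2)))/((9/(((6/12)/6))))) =-40/27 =-1.48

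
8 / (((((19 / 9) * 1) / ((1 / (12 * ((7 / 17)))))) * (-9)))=-34 / 399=-0.09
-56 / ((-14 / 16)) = 64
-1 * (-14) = 14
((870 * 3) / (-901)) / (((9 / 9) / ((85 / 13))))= -13050 / 689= -18.94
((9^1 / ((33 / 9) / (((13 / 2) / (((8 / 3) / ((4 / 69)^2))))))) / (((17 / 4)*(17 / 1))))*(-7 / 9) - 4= -6727128 / 1681691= -4.00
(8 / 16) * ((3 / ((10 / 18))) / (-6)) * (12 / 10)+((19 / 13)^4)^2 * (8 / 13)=12.27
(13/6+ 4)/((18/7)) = 259/108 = 2.40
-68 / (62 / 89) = -3026 / 31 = -97.61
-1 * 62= -62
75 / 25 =3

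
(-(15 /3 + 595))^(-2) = 1 /360000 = 0.00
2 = 2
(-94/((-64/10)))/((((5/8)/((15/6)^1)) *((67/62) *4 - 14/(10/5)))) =-7285/332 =-21.94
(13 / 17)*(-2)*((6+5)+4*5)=-806 / 17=-47.41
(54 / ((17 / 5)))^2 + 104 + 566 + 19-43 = 259594 / 289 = 898.25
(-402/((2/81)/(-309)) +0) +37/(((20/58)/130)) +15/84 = 141253789/28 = 5044778.18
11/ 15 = 0.73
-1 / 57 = -0.02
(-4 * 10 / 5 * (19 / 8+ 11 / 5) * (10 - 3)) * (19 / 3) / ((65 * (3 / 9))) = -24339 / 325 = -74.89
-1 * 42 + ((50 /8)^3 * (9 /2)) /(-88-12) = -27129 /512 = -52.99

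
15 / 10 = 3 / 2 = 1.50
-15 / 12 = -1.25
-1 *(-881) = 881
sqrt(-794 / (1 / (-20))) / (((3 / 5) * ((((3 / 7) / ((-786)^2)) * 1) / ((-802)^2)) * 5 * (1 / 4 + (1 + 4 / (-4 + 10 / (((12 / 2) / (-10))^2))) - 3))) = -264559355492992 * sqrt(3970) / 677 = -24622361803906.78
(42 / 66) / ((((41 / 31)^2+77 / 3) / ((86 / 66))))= 289261 / 9563840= 0.03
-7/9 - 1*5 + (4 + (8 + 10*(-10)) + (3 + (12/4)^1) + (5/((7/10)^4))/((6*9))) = -5665370/64827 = -87.39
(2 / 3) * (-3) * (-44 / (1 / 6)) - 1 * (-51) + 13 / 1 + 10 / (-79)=46758 / 79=591.87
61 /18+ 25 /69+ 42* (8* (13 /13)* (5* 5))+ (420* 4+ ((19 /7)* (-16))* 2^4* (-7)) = 6188369 /414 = 14947.75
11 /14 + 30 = 431 /14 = 30.79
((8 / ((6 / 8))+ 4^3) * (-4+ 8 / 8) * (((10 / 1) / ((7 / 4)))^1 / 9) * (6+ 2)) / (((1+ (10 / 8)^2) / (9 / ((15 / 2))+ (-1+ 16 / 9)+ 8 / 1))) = -14712832 / 3321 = -4430.24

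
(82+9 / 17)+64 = 2491 / 17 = 146.53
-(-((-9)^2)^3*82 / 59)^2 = -1899056203298244 / 3481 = -545549038580.36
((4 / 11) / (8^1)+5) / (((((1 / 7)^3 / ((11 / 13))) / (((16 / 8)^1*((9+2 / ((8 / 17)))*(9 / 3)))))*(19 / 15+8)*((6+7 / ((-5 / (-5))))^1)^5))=90804105 / 2683705804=0.03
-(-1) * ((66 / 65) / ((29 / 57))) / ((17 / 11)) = 41382 / 32045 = 1.29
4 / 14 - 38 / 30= -103 / 105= -0.98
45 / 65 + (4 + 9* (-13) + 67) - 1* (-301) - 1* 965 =-9221 / 13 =-709.31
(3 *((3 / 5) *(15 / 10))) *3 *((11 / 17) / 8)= 891 / 1360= 0.66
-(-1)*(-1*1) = -1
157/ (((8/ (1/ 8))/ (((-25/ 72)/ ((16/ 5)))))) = -19625/ 73728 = -0.27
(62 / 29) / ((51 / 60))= 1240 / 493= 2.52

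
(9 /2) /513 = 1 /114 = 0.01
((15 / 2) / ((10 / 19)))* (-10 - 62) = -1026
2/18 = 1/9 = 0.11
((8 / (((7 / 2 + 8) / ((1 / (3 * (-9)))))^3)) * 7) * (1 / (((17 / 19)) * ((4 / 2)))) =-4256 / 4071212037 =-0.00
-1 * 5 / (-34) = 5 / 34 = 0.15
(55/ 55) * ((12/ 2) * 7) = 42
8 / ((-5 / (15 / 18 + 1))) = -44 / 15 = -2.93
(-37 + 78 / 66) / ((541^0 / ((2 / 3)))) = -788 / 33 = -23.88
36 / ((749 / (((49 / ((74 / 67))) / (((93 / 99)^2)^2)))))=10011545082 / 3656219639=2.74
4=4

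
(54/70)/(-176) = -27/6160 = -0.00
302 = 302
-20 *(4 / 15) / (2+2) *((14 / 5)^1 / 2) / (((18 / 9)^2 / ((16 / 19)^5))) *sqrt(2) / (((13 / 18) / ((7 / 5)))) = -308281344 *sqrt(2) / 804732175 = -0.54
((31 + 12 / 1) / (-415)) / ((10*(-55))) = 43 / 228250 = 0.00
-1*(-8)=8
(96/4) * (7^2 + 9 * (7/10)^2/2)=30723/25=1228.92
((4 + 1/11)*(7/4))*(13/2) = 4095/88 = 46.53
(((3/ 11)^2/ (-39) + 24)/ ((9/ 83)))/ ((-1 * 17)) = -1044389/ 80223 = -13.02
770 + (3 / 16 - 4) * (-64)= 1014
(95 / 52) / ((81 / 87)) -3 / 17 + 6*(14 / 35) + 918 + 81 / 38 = 2095852639 / 2267460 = 924.32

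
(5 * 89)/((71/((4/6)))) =890/213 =4.18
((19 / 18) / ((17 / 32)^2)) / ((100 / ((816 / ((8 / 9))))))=34.33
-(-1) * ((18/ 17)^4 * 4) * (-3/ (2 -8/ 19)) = -3989088/ 417605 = -9.55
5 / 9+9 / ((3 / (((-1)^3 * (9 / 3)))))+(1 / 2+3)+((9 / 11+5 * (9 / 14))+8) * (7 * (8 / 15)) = 39577 / 990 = 39.98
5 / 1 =5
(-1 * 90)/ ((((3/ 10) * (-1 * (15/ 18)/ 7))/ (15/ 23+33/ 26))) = 1447740/ 299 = 4841.94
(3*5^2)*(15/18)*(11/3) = 229.17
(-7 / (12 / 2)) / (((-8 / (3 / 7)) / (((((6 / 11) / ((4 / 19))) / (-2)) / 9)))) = -19 / 2112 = -0.01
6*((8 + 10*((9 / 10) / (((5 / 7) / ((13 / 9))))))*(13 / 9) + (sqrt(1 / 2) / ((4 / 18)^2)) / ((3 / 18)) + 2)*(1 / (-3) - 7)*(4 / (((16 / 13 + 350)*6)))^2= -5577*sqrt(2) / 579121 - 13332748 / 2110896045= -0.02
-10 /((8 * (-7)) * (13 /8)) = 10 /91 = 0.11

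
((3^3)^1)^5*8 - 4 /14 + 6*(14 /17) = 13660160018 /119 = 114791260.66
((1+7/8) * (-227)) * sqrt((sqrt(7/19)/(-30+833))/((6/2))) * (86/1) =-48805 * 19^(3/4) * sqrt(2409) * 7^(1/4)/61028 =-581.02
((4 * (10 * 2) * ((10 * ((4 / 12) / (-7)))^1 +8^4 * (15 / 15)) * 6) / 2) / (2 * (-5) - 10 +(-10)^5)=-9.83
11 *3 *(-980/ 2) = -16170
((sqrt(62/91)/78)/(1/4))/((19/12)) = 8 * sqrt(5642)/22477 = 0.03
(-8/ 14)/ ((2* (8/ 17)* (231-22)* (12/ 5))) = -85/ 70224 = -0.00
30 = 30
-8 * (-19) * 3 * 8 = 3648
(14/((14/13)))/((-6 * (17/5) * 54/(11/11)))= -65/5508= -0.01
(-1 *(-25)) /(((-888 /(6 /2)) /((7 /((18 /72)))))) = -175 /74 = -2.36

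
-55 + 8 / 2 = -51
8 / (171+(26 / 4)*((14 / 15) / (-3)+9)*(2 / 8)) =2880 / 66643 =0.04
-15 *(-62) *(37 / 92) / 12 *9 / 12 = 17205 / 736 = 23.38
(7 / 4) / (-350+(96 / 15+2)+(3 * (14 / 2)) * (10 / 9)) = -15 / 2728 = -0.01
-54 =-54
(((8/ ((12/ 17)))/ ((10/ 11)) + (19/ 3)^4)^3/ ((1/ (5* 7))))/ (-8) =-247752380099712481/ 13286025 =-18647592496.61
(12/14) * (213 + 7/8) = 5133/28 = 183.32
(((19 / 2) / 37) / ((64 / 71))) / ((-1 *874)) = -71 / 217856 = -0.00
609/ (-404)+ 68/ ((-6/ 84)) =-385217/ 404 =-953.51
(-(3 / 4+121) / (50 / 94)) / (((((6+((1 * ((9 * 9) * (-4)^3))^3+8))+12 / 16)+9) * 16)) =22889 / 222902511168400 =0.00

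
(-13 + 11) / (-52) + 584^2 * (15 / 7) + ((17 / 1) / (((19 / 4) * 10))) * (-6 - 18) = 12635976953 / 17290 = 730825.73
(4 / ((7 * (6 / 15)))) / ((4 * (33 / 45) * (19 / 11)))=75 / 266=0.28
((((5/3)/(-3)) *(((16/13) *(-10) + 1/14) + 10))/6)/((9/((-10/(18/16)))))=-40700/199017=-0.20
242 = 242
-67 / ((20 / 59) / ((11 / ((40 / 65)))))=-565279 / 160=-3532.99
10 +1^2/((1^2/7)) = 17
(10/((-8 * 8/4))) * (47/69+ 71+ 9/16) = -398785/8832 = -45.15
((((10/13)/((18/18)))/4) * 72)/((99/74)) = 1480/143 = 10.35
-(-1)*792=792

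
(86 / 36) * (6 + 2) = 172 / 9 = 19.11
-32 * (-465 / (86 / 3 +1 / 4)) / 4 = 44640 / 347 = 128.65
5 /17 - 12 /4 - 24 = -26.71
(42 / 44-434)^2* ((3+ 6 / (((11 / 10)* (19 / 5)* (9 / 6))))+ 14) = 340636274937 / 101156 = 3367435.20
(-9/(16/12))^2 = 45.56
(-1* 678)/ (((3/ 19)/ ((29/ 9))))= -124526/ 9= -13836.22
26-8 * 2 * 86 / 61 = 210 / 61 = 3.44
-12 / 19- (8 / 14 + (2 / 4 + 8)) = -2581 / 266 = -9.70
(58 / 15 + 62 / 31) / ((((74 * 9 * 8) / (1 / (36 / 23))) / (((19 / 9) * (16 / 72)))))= 4807 / 14565420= 0.00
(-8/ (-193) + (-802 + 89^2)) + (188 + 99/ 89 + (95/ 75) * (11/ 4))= 7535519473/ 1030620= 7311.64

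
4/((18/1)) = 2/9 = 0.22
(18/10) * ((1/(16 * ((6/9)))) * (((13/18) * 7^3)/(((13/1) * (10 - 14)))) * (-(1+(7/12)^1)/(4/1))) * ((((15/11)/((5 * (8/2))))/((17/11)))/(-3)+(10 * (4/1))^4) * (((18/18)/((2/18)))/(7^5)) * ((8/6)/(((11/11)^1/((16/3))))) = 3307519981/1066240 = 3102.04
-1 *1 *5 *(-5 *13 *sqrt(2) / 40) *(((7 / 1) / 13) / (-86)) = -35 *sqrt(2) / 688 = -0.07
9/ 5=1.80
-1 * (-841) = 841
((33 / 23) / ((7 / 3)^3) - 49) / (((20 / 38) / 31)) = -22715963 / 7889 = -2879.45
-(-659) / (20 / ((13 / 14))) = 8567 / 280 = 30.60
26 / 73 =0.36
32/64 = 1/2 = 0.50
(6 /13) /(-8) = -3 /52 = -0.06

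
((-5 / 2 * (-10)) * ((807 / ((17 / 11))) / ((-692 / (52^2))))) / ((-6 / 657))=16427332350 / 2941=5585628.14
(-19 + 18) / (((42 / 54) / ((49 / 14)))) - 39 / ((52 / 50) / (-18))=1341 / 2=670.50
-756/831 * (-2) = 1.82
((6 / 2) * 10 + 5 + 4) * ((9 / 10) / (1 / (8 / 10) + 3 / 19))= 13338 / 535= 24.93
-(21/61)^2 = -441/3721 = -0.12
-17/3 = -5.67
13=13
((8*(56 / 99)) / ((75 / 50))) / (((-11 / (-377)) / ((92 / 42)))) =2219776 / 9801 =226.48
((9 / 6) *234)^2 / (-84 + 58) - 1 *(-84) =-9309 / 2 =-4654.50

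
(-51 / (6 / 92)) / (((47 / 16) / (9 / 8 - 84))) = 1036932 / 47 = 22062.38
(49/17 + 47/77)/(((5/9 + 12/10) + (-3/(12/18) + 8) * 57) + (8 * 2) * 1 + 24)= 0.01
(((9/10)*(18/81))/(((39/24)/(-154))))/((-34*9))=616/9945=0.06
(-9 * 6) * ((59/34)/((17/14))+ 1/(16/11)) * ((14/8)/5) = -1849743/46240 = -40.00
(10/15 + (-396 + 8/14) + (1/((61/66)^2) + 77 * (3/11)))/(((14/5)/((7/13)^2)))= -145573265/3773094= -38.58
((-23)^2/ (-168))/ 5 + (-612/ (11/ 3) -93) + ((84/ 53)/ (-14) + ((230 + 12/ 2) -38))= -30681967/ 489720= -62.65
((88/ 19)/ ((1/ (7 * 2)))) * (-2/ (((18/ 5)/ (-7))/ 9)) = 2269.47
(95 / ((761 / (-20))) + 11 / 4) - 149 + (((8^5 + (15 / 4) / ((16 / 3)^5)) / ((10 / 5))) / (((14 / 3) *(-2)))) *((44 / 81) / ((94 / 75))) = -4912260851578745 / 5400636162048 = -909.57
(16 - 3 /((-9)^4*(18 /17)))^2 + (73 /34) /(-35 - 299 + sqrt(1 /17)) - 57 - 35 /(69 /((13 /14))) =198.51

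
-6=-6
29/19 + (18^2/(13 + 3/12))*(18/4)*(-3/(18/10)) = -181.87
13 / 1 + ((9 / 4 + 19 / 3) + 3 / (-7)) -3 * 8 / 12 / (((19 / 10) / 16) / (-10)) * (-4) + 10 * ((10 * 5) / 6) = -908437 / 1596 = -569.20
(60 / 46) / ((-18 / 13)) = -65 / 69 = -0.94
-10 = -10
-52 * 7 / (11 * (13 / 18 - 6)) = 6552 / 1045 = 6.27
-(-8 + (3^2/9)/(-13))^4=-121550625/28561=-4255.83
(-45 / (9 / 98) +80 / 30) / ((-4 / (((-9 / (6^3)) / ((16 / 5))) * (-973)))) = 3556315 / 2304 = 1543.54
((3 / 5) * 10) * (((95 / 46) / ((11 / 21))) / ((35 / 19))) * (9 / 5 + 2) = 61731 / 1265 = 48.80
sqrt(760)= 2 * sqrt(190)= 27.57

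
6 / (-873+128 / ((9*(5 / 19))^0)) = -6 / 745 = -0.01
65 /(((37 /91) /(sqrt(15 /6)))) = 252.77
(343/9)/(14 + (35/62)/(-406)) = 1233428/453051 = 2.72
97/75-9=-578/75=-7.71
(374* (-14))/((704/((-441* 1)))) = 52479/16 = 3279.94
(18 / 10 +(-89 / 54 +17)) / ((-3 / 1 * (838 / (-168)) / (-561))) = -12123958 / 18855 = -643.01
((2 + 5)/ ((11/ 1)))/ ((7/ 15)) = 1.36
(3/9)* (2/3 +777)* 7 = 16331/9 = 1814.56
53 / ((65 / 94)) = 4982 / 65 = 76.65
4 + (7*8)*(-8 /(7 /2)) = -124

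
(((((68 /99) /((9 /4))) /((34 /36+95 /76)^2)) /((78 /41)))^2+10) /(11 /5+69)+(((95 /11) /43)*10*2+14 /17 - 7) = -1883286909024019555 /932739414050893878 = -2.02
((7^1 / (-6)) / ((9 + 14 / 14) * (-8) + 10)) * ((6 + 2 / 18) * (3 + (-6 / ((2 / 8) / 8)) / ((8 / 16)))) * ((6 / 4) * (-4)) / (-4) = -1397 / 24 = -58.21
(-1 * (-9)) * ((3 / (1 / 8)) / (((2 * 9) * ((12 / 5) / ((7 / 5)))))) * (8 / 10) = 28 / 5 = 5.60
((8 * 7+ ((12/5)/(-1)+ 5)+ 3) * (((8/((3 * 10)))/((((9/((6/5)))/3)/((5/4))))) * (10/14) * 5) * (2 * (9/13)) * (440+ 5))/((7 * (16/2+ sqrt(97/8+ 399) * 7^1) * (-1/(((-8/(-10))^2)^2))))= 769916928/1827382375-24059904 * sqrt(6578)/261054625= -7.05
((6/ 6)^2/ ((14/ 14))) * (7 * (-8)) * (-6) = 336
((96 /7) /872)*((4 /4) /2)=6 /763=0.01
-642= -642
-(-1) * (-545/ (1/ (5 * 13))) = -35425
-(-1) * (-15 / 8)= -15 / 8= -1.88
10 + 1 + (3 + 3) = 17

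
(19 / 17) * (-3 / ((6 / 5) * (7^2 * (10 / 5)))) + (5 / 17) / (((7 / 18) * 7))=0.08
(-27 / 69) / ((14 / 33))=-0.92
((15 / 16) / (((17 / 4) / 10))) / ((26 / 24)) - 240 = -52590 / 221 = -237.96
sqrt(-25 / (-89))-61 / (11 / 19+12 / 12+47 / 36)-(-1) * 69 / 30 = -371861 / 19730+5 * sqrt(89) / 89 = -18.32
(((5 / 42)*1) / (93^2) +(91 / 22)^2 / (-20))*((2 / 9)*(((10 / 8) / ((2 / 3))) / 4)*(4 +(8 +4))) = -1504045549 / 1054901232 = -1.43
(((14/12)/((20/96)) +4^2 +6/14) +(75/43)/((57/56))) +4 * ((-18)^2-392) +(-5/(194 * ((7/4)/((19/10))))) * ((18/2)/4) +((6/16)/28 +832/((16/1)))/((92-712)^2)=-1694486271536461/6823782694400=-248.32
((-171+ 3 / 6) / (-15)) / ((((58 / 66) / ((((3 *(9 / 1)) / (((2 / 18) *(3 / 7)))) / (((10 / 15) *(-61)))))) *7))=-911493 / 35380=-25.76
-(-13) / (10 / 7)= 9.10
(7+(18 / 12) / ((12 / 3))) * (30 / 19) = 885 / 76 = 11.64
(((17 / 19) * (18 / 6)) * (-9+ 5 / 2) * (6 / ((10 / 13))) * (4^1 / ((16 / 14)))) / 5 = -180999 / 1900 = -95.26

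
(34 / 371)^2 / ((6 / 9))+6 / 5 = 834516 / 688205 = 1.21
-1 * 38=-38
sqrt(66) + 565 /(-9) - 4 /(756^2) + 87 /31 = -265637263 /4429404 + sqrt(66) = -51.85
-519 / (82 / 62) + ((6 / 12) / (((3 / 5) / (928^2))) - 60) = 88215713 / 123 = 717200.92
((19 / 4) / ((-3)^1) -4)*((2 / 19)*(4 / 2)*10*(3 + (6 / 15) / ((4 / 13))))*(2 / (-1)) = 5762 / 57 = 101.09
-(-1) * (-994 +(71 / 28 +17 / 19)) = -526983 / 532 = -990.57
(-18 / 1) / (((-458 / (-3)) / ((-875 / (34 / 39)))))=921375 / 7786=118.34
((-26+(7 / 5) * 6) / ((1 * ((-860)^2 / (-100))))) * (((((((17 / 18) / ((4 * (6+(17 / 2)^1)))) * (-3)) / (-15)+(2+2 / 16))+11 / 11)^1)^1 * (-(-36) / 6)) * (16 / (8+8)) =359249 / 8043150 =0.04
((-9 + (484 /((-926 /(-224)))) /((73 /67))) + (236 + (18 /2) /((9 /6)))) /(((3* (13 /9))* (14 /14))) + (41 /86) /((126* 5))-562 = -11508582528433 /23805987660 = -483.43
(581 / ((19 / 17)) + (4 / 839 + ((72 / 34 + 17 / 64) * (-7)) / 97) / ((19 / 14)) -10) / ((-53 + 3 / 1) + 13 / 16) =-428762628009 / 41375279966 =-10.36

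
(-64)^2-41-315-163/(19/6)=70082/19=3688.53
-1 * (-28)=28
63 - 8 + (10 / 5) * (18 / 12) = 58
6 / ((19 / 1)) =6 / 19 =0.32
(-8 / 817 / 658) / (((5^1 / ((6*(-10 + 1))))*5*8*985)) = 27 / 6619027625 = 0.00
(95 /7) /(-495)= -19 /693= -0.03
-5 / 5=-1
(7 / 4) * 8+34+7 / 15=727 / 15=48.47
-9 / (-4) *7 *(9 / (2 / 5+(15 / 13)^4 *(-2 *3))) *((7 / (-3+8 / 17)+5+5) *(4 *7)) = -2804.66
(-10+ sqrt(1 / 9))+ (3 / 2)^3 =-151 / 24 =-6.29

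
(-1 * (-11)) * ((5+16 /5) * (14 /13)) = 6314 /65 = 97.14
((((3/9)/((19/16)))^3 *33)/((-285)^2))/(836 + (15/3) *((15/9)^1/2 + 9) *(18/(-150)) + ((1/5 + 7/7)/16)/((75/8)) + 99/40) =1802240/166986192631077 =0.00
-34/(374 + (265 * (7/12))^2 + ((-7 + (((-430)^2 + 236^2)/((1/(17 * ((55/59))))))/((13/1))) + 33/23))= -0.00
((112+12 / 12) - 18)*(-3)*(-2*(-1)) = -570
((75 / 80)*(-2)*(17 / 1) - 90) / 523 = -975 / 4184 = -0.23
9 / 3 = 3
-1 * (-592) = 592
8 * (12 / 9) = 10.67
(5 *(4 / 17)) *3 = 60 / 17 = 3.53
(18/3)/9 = 2/3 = 0.67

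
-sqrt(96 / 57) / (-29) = 4 * sqrt(38) / 551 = 0.04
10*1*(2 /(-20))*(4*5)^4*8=-1280000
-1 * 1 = -1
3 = 3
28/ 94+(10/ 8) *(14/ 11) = 1953/ 1034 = 1.89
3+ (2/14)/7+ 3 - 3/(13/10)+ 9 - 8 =3002/637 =4.71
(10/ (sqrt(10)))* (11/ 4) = 11* sqrt(10)/ 4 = 8.70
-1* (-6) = 6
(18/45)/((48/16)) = 2/15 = 0.13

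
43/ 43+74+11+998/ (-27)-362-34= -9368/ 27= -346.96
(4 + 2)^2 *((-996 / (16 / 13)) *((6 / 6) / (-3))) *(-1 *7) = -67977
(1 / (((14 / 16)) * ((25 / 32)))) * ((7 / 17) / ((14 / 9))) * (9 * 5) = 17.43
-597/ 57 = -199/ 19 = -10.47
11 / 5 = 2.20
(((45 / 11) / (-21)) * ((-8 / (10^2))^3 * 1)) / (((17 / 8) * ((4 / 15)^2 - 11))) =-1728 / 402353875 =-0.00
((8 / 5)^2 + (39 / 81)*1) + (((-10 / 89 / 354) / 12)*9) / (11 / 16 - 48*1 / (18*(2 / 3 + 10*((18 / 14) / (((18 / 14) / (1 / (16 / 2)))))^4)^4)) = 124312251854236480866347 / 40872016296936520356825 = 3.04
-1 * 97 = -97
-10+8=-2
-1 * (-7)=7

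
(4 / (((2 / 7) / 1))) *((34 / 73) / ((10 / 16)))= 3808 / 365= 10.43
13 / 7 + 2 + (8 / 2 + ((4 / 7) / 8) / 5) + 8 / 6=1933 / 210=9.20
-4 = -4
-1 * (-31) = 31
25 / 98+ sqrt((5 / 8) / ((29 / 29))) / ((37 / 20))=25 / 98+ 5 * sqrt(10) / 37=0.68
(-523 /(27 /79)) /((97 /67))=-2768239 /2619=-1056.98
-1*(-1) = 1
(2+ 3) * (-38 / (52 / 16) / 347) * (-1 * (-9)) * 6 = -41040 / 4511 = -9.10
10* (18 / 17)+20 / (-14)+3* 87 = 32149 / 119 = 270.16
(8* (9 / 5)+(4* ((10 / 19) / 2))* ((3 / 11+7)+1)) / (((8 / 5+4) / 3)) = 18111 / 1463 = 12.38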